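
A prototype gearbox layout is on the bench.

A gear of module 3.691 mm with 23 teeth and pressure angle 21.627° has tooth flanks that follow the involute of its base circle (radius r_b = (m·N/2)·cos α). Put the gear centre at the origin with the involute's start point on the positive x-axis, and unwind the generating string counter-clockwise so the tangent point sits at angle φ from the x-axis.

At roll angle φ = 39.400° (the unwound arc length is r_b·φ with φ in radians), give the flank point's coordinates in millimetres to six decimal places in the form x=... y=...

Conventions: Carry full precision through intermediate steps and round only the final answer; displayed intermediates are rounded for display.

x=47.713566 y=4.078133

topology: single-mesh involute geometry — m = 3.691, N = 23
pitch radius r_p = m·N/2 = 3.691·23/2 = 42.446500
base radius r_b = r_p·cos α = 42.446500·cos 21.627° = 39.458390
roll angle φ = 39.400° = 0.68765973 rad
x = r_b·(cos φ + φ·sin φ) = 47.713566
y = r_b·(sin φ − φ·cos φ) = 4.078133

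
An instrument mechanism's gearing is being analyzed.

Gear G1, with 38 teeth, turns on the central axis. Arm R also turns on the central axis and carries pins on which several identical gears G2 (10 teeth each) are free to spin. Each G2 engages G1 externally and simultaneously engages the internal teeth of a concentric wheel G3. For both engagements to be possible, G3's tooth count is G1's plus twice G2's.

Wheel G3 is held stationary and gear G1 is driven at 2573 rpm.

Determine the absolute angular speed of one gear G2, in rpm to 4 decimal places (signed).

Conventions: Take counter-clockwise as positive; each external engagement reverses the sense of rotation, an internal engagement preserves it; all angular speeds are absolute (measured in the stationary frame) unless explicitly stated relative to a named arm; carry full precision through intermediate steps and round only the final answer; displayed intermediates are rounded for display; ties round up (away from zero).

-4888.7000 rpm

class = planetary set [G3 = 38+2·10 = 58; Willis about the carrier]
normalise by the input: solve with ω_sun = 1, then scale by 2573 rpm
ring teeth: 38 + 2·10 = 58
38(ω_sun−ω_arm) = −58(ω_ring−ω_arm),  ω_ring = 0, ω_sun = 1
38(1−ω_arm) = −58(0−ω_arm)  ⇒  96·ω_arm = 38  ⇒  ω_arm = 19/48
sun–planet mesh: 38·(1−19/48) = −10·(ω_p−ω_arm)  ⇒  ω_p−ω_arm = -551/240
ω_p = 19/48 − 551/240 = -19/10
scale: ω_p = -19/10 × 2573 rpm = -4888.7000 rpm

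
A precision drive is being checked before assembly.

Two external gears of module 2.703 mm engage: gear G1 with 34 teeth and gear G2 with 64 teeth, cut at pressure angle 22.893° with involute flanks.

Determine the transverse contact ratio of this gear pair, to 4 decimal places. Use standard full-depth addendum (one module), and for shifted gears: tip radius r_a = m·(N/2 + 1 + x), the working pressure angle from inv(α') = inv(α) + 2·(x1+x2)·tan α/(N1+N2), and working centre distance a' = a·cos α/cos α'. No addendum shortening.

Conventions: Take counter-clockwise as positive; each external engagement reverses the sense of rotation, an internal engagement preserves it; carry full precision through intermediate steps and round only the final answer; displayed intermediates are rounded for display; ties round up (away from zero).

1.6042

topology: single-mesh involute geometry — m = 2.703, 34T/64T pair
base radii: r_b1 = 42.331575, r_b2 = 79.682964
tip radii: r_a1 = 48.654000, r_a2 = 89.199000
no profile shift: α' = α, a' = a
action lengths: √(r_a1²−r_b1²) = 23.984359, √(r_a2²−r_b2²) = 40.088487
base pitch p_b = π·m·cos α = 7.822857
CR = (23.984359 + 40.088487 − 132.447000·sin 22.89300°)/7.822857 = 1.604203
contact ratio ≈ 1.6042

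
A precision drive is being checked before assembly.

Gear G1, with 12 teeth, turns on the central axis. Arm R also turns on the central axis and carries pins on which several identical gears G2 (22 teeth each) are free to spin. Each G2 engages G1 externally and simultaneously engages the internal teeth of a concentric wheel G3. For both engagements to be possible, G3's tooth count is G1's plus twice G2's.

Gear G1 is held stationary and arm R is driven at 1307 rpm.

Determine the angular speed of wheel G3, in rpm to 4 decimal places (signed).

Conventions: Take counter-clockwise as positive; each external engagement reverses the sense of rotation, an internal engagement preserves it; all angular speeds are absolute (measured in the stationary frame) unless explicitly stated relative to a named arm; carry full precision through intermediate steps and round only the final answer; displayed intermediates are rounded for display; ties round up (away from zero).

class = planetary set [G3 = 12+2·22 = 56; Willis about the carrier]
normalise by the input: solve with ω_arm = 1, then scale by 1307 rpm
ring teeth: 12 + 2·22 = 56
12(ω_sun−ω_arm) = −56(ω_ring−ω_arm),  ω_sun = 0, ω_arm = 1
ω_ring = 1 − (12/56)(0−1) = 17/14
scale: ω_ring = 17/14 × 1307 rpm = +1587.0714 rpm

+1587.0714 rpm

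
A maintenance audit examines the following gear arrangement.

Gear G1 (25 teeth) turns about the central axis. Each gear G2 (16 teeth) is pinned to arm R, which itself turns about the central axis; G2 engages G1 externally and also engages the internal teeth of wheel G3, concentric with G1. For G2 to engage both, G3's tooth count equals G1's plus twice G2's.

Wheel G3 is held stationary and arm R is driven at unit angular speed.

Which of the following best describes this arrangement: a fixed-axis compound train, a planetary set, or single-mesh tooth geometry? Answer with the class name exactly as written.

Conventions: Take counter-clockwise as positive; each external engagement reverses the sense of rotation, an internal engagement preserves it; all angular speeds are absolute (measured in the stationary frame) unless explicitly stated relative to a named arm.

planetary set

topology: planetary set — G1 25T / G2 16T / G3 57T, arm = carrier (Willis)
classification: planetary set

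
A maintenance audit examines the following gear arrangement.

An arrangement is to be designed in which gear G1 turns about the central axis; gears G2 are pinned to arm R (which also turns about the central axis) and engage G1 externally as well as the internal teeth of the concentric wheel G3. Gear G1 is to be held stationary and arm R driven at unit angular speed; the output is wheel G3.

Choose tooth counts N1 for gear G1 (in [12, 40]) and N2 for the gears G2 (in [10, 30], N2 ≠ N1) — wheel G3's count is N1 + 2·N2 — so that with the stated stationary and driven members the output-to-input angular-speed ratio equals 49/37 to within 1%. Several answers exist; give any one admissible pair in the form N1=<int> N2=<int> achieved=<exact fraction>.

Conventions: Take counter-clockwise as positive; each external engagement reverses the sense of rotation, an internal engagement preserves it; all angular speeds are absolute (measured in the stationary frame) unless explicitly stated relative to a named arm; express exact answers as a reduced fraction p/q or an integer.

N1=24 N2=25 achieved=49/37

planetary set to be sized for 49/37 (Willis relation)
Willis with ω_sun = 0: ω_ring/ω_arm = (N1+N3)/N3; set equal to 49/37  ⇒  N3/N1 = 1/(49/37 − 1) = 37/12
N3 = N1 + 2·N2  ⇒  N2/N1 = (N3/N1 − 1)/2 = (37/12 − 1)/2 = 25/24
smallest multiple with N1 ≥ 12 and N2 ≥ 10: k = 1  ⇒  N1 = 1·24 = 24, N2 = 1·25 = 25 (N1 ≤ 40, N2 ≤ 30, N2 ≠ N1 ✓), N3 = 24 + 2·25 = 74
check: (N1+N3)/N3 with N1 = 24, N3 = 74 gives 49/37; |achieved − target| = 0 ≤ 49/3700 ✓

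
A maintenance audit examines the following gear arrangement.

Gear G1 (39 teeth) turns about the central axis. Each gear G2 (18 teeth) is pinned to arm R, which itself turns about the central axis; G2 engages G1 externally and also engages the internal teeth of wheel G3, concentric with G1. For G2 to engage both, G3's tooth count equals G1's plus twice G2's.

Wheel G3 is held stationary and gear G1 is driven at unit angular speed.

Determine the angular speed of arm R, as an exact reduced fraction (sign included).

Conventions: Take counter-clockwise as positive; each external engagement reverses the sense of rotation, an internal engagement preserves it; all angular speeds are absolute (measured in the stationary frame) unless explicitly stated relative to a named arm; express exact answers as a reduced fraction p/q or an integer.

recognized (axles ride arm R): planetary set, 39/18/75 teeth
ring teeth: 39 + 2·18 = 75
39(ω_sun−ω_arm) = −75(ω_ring−ω_arm),  ω_ring = 0, ω_sun = 1
39(1−ω_arm) = −75(0−ω_arm)  ⇒  114·ω_arm = 39  ⇒  ω_arm = 13/38
exact speed ratio = 13/38

13/38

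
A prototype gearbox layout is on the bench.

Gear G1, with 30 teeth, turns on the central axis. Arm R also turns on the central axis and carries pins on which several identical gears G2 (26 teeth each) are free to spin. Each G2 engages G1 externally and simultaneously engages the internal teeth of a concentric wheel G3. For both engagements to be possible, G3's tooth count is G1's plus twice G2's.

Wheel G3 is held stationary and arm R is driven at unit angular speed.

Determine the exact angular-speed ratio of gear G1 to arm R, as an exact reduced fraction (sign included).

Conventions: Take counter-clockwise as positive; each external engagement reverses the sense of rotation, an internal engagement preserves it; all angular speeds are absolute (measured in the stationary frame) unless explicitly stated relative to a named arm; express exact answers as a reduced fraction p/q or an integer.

56/15

class = planetary set [G3 = 30+2·26 = 82; Willis about the carrier]
ring teeth: 30 + 2·26 = 82
30(ω_sun−ω_arm) = −82(ω_ring−ω_arm),  ω_ring = 0, ω_arm = 1
ω_sun = 1 − (82/30)(0−1) = 56/15
ω_out/ω_in = 56/15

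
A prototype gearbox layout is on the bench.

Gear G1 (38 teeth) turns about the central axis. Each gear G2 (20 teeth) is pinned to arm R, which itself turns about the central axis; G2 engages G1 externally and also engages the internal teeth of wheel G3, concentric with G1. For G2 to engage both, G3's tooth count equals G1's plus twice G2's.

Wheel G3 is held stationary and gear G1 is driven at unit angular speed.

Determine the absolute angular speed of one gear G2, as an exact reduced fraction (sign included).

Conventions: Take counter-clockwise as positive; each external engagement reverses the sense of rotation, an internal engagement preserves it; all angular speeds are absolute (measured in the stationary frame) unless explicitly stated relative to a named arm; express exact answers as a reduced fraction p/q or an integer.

-19/20

recognized (axles ride arm R): planetary set, 38/20/78 teeth
ring teeth: 38 + 2·20 = 78
38(ω_sun−ω_arm) = −78(ω_ring−ω_arm),  ω_ring = 0, ω_sun = 1
38(1−ω_arm) = −78(0−ω_arm)  ⇒  116·ω_arm = 38  ⇒  ω_arm = 19/58
sun–planet mesh: 38·(1−19/58) = −20·(ω_p−ω_arm)  ⇒  ω_p−ω_arm = -741/580
ω_p = 19/58 − 741/580 = -19/20
exact speed ratio = -19/20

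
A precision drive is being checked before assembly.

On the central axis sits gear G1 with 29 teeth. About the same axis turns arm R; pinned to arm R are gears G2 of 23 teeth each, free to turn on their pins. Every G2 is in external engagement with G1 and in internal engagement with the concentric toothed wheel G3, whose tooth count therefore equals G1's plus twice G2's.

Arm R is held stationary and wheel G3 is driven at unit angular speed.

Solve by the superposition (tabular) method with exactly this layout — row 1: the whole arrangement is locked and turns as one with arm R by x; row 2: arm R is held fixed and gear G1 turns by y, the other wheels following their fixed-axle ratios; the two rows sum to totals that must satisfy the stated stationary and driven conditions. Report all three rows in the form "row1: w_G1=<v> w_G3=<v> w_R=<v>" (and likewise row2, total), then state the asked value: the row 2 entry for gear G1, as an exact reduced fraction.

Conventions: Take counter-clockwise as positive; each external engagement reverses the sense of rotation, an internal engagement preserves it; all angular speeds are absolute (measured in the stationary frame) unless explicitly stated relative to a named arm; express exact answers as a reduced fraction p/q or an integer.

row1: w_G1=0 w_G3=0 w_R=0
row2: w_G1=-75/29 w_G3=1 w_R=0
total: w_G1=-75/29 w_G3=1 w_R=0
asked value: -75/29

planetary set (29T centre, 23T on arm, 75T internal) — Willis relation
superposition row 1 [locked train]: every member turns x
row 2: sun turns y, ring = −(29/75)·y, arm 0
boundary: total ω_arm = x = 0 and total ω_ring = x − (29/75)·y = 1  ⇒  y = -75/29, x = 0
row 2 ring = −(29/75)·(-75/29) = 1
totals (row 1 + row 2): sun 0 + (-75/29) = -75/29, ring 0 + 1 = 1, arm 0 + 0 = 0
asked cell (row2, sun) = -75/29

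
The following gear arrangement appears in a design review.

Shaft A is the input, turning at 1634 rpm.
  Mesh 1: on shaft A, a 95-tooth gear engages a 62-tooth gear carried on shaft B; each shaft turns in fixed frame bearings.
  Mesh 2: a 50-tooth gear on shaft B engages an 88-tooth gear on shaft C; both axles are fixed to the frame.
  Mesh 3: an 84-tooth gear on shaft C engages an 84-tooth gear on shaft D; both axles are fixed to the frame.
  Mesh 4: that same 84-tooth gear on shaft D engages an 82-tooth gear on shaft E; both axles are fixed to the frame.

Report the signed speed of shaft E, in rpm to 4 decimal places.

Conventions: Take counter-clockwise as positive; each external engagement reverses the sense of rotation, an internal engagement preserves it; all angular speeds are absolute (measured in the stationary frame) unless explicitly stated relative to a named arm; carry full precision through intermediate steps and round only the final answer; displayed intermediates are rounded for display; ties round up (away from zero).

+1457.2590 rpm

class = fixed-axis compound train [4 meshes; 4 ratios multiply, 4 sense flips]
mesh 1 [95T→62T]: ω = 1634.0000×95/62 = 2503.7097 rpm, sense flips to −
mesh 2 [50T→88T]: ω = 2503.7097×50/88 = 1422.5623 rpm, sense flips to +
mesh 3 [84T→84T]: ω = 1422.5623×84/84 = 1422.5623 rpm, sense flips to −
mesh 4 [84T→82T]: ω = 1422.5623×84/82 = 1457.2590 rpm, sense flips to +
signed output speed = +1457.2590 rpm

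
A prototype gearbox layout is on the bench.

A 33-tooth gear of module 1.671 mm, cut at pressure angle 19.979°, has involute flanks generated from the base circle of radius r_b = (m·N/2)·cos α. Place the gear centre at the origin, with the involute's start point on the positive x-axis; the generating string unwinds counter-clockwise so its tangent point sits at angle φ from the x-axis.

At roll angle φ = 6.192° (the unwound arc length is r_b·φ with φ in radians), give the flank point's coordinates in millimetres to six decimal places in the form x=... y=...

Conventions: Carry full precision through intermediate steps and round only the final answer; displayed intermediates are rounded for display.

recognized (one wheel, involute flank): single-mesh tooth geometry, m = 1.671, N = 33
pitch radius r_p = m·N/2 = 1.671·33/2 = 27.571500
base radius r_b = r_p·cos α = 27.571500·cos 19.979° = 25.912190
roll angle φ = 6.192° = 0.10807079 rad
x = r_b·(cos φ + φ·sin φ) = 26.063066
y = r_b·(sin φ − φ·cos φ) = 0.010889

x=26.063066 y=0.010889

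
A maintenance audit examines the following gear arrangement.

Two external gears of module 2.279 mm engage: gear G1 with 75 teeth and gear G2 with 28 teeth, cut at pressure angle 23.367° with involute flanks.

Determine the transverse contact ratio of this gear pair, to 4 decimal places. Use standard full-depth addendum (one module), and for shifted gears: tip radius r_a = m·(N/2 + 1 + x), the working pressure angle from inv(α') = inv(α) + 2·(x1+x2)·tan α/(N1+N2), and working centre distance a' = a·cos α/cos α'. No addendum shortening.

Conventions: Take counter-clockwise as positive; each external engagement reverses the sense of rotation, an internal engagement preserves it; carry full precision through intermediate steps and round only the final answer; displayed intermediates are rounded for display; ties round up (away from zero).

single-mesh involute tooth geometry (75T engaging 28T at module 2.279)
base radii: r_b1 = 78.453140, r_b2 = 29.289172
tip radii: r_a1 = 87.741500, r_a2 = 34.185000
no profile shift: α' = α, a' = a
action lengths: √(r_a1²−r_b1²) = 39.289637, √(r_a2²−r_b2²) = 17.628347
base pitch p_b = π·m·cos α = 6.572475
CR = (39.289637 + 17.628347 − 117.368500·sin 23.36700°)/6.572475 = 1.577393
contact ratio ≈ 1.5774

1.5774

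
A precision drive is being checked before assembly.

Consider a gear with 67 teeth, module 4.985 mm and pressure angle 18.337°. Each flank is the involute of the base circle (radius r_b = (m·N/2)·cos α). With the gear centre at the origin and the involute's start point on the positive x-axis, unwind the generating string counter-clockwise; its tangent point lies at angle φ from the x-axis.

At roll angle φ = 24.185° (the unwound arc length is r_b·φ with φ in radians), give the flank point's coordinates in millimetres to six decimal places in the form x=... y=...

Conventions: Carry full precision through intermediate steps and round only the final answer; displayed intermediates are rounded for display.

single-mesh involute tooth geometry (67T wheel at module 4.985)
pitch radius r_p = m·N/2 = 4.985·67/2 = 166.997500
base radius r_b = r_p·cos α = 166.997500·cos 18.337° = 158.517786
roll angle φ = 24.185° = 0.42210788 rad
x = r_b·(cos φ + φ·sin φ) = 172.016899
y = r_b·(sin φ − φ·cos φ) = 3.903636

x=172.016899 y=3.903636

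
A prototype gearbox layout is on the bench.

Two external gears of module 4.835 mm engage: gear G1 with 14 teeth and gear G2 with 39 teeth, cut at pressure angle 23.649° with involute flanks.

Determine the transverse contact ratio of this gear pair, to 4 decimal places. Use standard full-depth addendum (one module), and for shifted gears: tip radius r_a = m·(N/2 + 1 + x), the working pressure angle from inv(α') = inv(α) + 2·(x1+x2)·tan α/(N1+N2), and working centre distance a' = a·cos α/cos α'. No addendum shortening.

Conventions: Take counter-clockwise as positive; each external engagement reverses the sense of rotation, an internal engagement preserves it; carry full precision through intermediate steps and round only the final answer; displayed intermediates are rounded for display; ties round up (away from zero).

single-mesh involute tooth geometry (14T engaging 39T at module 4.835)
base radii: r_b1 = 31.002697, r_b2 = 86.364657
tip radii: r_a1 = 38.680000, r_a2 = 99.117500
no profile shift: α' = α, a' = a
action lengths: √(r_a1²−r_b1²) = 23.129530, √(r_a2²−r_b2²) = 48.635634
base pitch p_b = π·m·cos α = 13.913978
CR = (23.129530 + 48.635634 − 128.127500·sin 23.64900°)/13.913978 = 1.463927
contact ratio ≈ 1.4639

1.4639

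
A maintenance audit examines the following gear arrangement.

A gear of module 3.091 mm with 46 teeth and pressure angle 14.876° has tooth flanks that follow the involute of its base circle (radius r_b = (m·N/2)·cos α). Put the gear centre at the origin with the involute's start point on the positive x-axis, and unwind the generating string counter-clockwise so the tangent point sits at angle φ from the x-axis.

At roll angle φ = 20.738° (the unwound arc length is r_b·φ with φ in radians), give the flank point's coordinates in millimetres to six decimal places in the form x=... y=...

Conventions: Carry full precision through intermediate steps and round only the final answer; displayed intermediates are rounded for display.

x=73.064589 y=1.071847

topology: single-mesh involute geometry — m = 3.091, N = 46
pitch radius r_p = m·N/2 = 3.091·46/2 = 71.093000
base radius r_b = r_p·cos α = 71.093000·cos 14.876° = 68.710226
roll angle φ = 20.738° = 0.36194638 rad
x = r_b·(cos φ + φ·sin φ) = 73.064589
y = r_b·(sin φ − φ·cos φ) = 1.071847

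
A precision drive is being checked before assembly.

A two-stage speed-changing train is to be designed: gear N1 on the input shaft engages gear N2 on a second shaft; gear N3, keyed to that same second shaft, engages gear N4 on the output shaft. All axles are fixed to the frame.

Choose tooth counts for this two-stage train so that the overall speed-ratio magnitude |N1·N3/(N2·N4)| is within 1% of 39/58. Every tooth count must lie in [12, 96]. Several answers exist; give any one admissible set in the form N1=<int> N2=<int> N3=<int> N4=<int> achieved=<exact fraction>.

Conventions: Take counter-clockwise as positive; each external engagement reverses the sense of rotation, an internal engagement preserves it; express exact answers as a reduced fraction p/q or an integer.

design class (target 39/58): fixed-axis compound train
target = 39/58 in lowest terms: an exact hit needs N1·N3 = k·39 and N2·N4 = k·58 for one integer k, every count in [12, 96]; additionally prefer no 1:1 stage (N1 ≠ N2, N3 ≠ N4)
k = 1…5: no 1:1-free in-range split of k·39 and k·58 into factor pairs; take k = 6
k = 6: N1·N3 = 234 = 13·18, N2·N4 = 348 = 12·29
achieved = 13·18/(12·29) = 39/58; |achieved − target| = 0 ≤ 39/5800 ✓

N1=13 N2=12 N3=18 N4=29 achieved=39/58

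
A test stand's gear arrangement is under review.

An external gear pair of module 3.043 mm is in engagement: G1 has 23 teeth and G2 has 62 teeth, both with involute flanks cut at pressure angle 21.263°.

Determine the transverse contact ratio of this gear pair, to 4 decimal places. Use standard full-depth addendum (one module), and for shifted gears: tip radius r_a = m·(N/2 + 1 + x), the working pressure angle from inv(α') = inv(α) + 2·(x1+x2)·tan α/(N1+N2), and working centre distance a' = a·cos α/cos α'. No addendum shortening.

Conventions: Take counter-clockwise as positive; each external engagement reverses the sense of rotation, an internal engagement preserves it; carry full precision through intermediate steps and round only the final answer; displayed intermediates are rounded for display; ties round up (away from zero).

1.6336

recognized (one external pair, fixed centres): single-mesh tooth geometry, m = 3.043, N1 = 23, N2 = 62
base radii: r_b1 = 32.612271, r_b2 = 87.911339
tip radii: r_a1 = 38.037500, r_a2 = 97.376000
no profile shift: α' = α, a' = a
action lengths: √(r_a1²−r_b1²) = 19.577824, √(r_a2²−r_b2²) = 41.876986
base pitch p_b = π·m·cos α = 8.909084
CR = (19.577824 + 41.876986 − 129.327500·sin 21.26300°)/8.909084 = 1.633642
contact ratio ≈ 1.6336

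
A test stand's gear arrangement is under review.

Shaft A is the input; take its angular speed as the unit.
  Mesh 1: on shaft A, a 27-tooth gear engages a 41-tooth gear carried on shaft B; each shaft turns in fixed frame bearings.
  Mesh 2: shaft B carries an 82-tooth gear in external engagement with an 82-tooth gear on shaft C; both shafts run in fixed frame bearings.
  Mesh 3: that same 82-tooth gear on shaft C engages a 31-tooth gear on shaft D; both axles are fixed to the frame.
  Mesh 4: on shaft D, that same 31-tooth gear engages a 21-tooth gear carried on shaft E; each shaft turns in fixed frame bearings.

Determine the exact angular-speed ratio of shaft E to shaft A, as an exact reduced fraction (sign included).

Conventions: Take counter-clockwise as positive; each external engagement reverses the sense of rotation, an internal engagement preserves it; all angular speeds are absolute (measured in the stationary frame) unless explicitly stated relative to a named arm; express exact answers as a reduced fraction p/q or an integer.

class = fixed-axis compound train [4 meshes; 4 ratios multiply, 4 sense flips]
mesh 1 [27T→41T]: running ratio 27/41, sense −
mesh 2 [82T→82T]: running ratio 27/41, sense +
mesh 3 [82T→31T]: running ratio 54/31, sense −
mesh 4 [31T→21T]: running ratio 18/7, sense +
ω_out/ω_in = 18/7

18/7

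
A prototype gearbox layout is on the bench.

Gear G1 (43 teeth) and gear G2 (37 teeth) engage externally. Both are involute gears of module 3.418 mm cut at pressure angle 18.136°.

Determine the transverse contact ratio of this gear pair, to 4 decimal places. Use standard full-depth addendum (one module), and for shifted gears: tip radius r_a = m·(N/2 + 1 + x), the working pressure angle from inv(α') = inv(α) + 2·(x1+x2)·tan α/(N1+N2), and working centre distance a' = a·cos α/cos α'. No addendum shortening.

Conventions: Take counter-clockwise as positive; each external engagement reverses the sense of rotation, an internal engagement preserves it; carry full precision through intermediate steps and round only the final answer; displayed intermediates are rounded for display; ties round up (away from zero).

recognized (one external pair, fixed centres): single-mesh tooth geometry, m = 3.418, N1 = 43, N2 = 37
base radii: r_b1 = 69.836191, r_b2 = 60.091606
tip radii: r_a1 = 76.905000, r_a2 = 66.651000
no profile shift: α' = α, a' = a
action lengths: √(r_a1²−r_b1²) = 32.206917, √(r_a2²−r_b2²) = 28.833222
base pitch p_b = π·m·cos α = 10.204505
CR = (32.206917 + 28.833222 − 136.720000·sin 18.13600°)/10.204505 = 1.811240
contact ratio ≈ 1.8112

1.8112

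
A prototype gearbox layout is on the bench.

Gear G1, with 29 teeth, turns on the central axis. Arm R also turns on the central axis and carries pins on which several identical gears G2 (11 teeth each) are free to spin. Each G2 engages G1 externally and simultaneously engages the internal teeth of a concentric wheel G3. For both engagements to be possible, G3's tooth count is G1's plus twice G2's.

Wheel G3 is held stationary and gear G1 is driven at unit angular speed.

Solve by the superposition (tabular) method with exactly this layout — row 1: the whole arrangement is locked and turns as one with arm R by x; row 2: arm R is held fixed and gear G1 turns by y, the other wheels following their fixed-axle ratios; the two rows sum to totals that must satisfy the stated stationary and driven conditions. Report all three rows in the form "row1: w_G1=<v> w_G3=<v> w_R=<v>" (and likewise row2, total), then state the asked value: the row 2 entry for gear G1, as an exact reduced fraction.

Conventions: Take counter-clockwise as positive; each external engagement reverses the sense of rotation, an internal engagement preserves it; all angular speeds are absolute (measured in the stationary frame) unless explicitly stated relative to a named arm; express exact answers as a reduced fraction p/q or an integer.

topology: planetary set — G1 29T / G2 11T / G3 51T, arm = carrier (Willis)
superposition row 1 [locked train]: every member turns x
row 2: sun turns y, ring = −(29/51)·y, arm 0
boundary: total ω_ring = x − (29/51)·y = 0 and total ω_sun = x + y = 1  ⇒  y = 51/80, x = 29/80
row 2 ring = −(29/51)·51/80 = -29/80
totals (row 1 + row 2): sun 29/80 + 51/80 = 1, ring 29/80 + (-29/80) = 0, arm 29/80 + 0 = 29/80
asked cell (row2, sun) = 51/80

row1: w_G1=29/80 w_G3=29/80 w_R=29/80
row2: w_G1=51/80 w_G3=-29/80 w_R=0
total: w_G1=1 w_G3=0 w_R=29/80
asked value: 51/80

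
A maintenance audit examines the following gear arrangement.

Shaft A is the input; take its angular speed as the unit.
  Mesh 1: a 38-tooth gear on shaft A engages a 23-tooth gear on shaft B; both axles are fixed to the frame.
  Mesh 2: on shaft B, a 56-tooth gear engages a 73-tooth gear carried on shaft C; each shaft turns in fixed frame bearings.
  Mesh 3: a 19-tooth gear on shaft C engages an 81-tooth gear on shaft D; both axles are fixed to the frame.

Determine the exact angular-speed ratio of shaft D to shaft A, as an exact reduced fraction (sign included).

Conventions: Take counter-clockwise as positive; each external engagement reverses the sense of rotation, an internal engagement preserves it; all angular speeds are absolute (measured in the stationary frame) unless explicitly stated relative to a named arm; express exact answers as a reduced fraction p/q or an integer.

-40432/135999

class = fixed-axis compound train [3 meshes; 3 ratios multiply, 3 sense flips]
mesh 1 [38T→23T]: running ratio 38/23, sense −
mesh 2 [56T→73T]: running ratio 2128/1679, sense +
mesh 3 [19T→81T]: running ratio 40432/135999, sense −
ω_out/ω_in = -40432/135999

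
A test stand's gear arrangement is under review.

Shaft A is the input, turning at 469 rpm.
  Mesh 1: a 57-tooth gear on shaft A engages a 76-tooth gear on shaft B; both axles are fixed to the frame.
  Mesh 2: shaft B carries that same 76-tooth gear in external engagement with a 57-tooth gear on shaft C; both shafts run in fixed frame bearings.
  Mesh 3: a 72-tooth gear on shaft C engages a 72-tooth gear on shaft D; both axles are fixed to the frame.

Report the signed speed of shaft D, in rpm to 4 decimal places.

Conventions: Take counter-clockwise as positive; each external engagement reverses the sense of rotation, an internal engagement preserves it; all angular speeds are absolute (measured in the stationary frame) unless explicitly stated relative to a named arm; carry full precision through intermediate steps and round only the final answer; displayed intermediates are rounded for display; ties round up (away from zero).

-469.0000 rpm

3-mesh fixed-axis compound train (all bearings frame-fixed)
mesh 1 [57T→76T]: ω = 469.0000×57/76 = 351.7500 rpm, sense flips to −
mesh 2 [76T→57T]: ω = 351.7500×76/57 = 469.0000 rpm, sense flips to +
mesh 3 [72T→72T]: ω = 469.0000×72/72 = 469.0000 rpm, sense flips to −
signed output speed = -469.0000 rpm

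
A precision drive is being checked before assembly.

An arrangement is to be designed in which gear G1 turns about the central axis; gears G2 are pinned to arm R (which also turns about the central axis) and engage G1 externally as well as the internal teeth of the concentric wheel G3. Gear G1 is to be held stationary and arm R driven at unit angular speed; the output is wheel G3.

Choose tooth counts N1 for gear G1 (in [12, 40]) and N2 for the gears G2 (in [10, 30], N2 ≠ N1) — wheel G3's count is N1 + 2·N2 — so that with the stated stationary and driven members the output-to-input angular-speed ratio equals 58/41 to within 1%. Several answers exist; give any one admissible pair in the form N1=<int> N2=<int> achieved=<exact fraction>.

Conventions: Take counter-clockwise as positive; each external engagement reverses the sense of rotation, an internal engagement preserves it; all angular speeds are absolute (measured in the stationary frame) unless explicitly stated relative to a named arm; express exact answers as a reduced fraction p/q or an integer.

design class (target 58/41): planetary set
Willis with ω_sun = 0: ω_ring/ω_arm = (N1+N3)/N3; set equal to 58/41  ⇒  N3/N1 = 1/(58/41 − 1) = 41/17
N3 = N1 + 2·N2  ⇒  N2/N1 = (N3/N1 − 1)/2 = (41/17 − 1)/2 = 12/17
smallest multiple with N1 ≥ 12 and N2 ≥ 10: k = 1  ⇒  N1 = 1·17 = 17, N2 = 1·12 = 12 (N1 ≤ 40, N2 ≤ 30, N2 ≠ N1 ✓), N3 = 17 + 2·12 = 41
check: (N1+N3)/N3 with N1 = 17, N3 = 41 gives 58/41; |achieved − target| = 0 ≤ 29/2050 ✓

N1=17 N2=12 achieved=58/41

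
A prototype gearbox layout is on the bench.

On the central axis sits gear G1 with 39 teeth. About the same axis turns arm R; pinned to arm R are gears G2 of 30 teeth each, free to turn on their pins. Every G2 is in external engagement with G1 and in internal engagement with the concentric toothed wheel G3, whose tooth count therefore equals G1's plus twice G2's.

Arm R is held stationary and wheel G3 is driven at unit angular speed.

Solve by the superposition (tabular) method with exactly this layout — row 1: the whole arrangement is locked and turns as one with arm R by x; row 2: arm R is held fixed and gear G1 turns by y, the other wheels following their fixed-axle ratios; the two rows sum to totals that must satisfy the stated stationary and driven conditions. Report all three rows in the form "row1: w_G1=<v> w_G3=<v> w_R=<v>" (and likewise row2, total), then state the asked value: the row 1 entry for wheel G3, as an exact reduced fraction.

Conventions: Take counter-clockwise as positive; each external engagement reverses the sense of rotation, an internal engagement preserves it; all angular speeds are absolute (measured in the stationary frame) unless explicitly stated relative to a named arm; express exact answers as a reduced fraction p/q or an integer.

topology: planetary set — G1 39T / G2 30T / G3 99T, arm = carrier (Willis)
row 1: whole set turns with the arm by x
row 2 (arm held, sun turns y): ω_ring = −(39/99)·y, ω_arm = 0
boundary: total ω_arm = x = 0 and total ω_ring = x − (39/99)·y = 1  ⇒  y = -33/13, x = 0
row 2 ring = −(39/99)·(-33/13) = 1
totals (row 1 + row 2): sun 0 + (-33/13) = -33/13, ring 0 + 1 = 1, arm 0 + 0 = 0
asked cell (row1, ring) = 0

row1: w_G1=0 w_G3=0 w_R=0
row2: w_G1=-33/13 w_G3=1 w_R=0
total: w_G1=-33/13 w_G3=1 w_R=0
asked value: 0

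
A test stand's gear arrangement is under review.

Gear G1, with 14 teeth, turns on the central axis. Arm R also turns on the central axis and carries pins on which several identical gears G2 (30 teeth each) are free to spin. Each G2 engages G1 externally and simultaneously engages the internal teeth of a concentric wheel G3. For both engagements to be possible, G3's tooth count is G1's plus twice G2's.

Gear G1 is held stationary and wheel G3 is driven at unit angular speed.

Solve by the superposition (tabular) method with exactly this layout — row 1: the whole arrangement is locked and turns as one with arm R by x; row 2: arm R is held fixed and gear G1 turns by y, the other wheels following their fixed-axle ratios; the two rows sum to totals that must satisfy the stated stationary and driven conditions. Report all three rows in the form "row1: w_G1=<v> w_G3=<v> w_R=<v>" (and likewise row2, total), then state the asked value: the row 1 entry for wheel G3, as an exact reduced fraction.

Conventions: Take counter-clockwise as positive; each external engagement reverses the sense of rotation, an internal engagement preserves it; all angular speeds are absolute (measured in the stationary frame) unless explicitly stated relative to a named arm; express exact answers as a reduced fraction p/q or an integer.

topology: planetary set — G1 14T / G2 30T / G3 74T, arm = carrier (Willis)
row 1: whole set turns with the arm by x
superposition row 2 [arm held]: sun y, ring −(14/74)·y, arm 0
boundary: total ω_sun = x + y = 0 and total ω_ring = x − (14/74)·y = 1  ⇒  y = -37/44, x = 37/44
row 2 ring = −(14/74)·(-37/44) = 7/44
totals (row 1 + row 2): sun 37/44 + (-37/44) = 0, ring 37/44 + 7/44 = 1, arm 37/44 + 0 = 37/44
asked cell (row1, ring) = 37/44

row1: w_G1=37/44 w_G3=37/44 w_R=37/44
row2: w_G1=-37/44 w_G3=7/44 w_R=0
total: w_G1=0 w_G3=1 w_R=37/44
asked value: 37/44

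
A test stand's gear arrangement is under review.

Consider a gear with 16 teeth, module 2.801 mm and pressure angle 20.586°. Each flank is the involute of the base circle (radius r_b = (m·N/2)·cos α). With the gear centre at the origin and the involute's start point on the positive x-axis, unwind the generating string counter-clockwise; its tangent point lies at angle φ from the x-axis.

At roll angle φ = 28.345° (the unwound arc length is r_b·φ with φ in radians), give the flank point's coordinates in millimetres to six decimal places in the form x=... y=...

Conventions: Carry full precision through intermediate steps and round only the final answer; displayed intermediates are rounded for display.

x=23.389198 y=0.826076

class = single-mesh tooth geometry [base-circle involute, m = 2.801, 16T]
pitch radius r_p = m·N/2 = 2.801·16/2 = 22.408000
base radius r_b = r_p·cos α = 22.408000·cos 20.586° = 20.977148
roll angle φ = 28.345° = 0.49471358 rad
x = r_b·(cos φ + φ·sin φ) = 23.389198
y = r_b·(sin φ − φ·cos φ) = 0.826076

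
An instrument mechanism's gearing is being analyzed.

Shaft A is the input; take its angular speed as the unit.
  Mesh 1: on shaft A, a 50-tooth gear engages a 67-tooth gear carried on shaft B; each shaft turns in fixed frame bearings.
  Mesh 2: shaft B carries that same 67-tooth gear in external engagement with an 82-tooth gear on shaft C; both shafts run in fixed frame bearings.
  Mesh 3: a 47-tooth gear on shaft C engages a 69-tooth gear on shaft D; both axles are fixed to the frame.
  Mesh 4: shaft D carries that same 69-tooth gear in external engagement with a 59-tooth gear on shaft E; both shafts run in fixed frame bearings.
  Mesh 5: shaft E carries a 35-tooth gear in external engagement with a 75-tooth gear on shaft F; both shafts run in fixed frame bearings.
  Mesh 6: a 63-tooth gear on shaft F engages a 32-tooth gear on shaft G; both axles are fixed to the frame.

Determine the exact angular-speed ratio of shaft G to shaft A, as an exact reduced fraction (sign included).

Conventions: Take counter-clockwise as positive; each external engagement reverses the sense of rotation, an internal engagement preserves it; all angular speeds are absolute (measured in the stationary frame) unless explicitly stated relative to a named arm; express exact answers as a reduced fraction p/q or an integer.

class = fixed-axis compound train [6 meshes; 6 ratios multiply, 6 sense flips]
mesh 1 [50T→67T]: running ratio 50/67, sense −
mesh 2 [67T→82T]: running ratio 25/41, sense +
mesh 3 [47T→69T]: running ratio 1175/2829, sense −
mesh 4 [69T→59T]: running ratio 1175/2419, sense +
mesh 5 [35T→75T]: running ratio 1645/7257, sense −
mesh 6 [63T→32T]: running ratio 34545/77408, sense +
ω_out/ω_in = 34545/77408

34545/77408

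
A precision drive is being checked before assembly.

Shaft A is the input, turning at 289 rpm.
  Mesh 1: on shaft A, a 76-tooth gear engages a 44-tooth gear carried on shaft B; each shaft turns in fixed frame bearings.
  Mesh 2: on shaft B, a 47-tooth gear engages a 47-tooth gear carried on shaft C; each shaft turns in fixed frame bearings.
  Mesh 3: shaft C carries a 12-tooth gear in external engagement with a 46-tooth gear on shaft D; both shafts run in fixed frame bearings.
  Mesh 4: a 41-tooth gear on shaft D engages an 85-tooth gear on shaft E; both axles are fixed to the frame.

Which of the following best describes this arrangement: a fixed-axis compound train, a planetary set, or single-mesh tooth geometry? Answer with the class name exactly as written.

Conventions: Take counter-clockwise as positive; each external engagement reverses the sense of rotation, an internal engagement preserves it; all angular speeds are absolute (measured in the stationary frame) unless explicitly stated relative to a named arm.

topology: fixed-axis compound train — 4 meshes, A→E
classification: fixed-axis compound train

fixed-axis compound train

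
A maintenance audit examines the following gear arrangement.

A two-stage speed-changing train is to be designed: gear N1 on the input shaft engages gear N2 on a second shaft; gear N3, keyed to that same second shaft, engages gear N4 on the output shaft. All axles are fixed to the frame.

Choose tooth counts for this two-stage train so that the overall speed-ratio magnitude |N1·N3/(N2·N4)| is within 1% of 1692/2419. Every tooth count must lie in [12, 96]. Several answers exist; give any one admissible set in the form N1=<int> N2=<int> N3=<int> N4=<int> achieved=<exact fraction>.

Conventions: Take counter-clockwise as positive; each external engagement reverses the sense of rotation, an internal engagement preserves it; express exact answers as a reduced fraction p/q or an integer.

2-stage fixed-axis compound train for ratio 1692/2419
target = 1692/2419 in lowest terms: an exact hit needs N1·N3 = k·1692 and N2·N4 = k·2419 for one integer k, every count in [12, 96]; additionally prefer no 1:1 stage (N1 ≠ N2, N3 ≠ N4)
k = 1: N1·N3 = 1692 = 18·94, N2·N4 = 2419 = 41·59
achieved = 18·94/(41·59) = 1692/2419; |achieved − target| = 0 ≤ 423/60475 ✓

N1=18 N2=41 N3=94 N4=59 achieved=1692/2419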